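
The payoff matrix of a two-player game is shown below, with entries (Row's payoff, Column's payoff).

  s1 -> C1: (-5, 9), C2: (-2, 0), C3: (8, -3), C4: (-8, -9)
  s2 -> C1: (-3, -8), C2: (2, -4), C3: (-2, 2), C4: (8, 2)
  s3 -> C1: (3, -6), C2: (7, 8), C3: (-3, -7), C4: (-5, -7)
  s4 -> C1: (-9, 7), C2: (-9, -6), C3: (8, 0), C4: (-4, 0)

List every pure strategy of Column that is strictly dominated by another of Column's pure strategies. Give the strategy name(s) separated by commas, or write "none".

C1 is not dominated — it holds its own against C2 at s1 (9>0); C3 at s1 (9>-3); C4 at s1 (9>-9).
C2 is not dominated — it holds its own against C1 at s2 (-4>-8); C3 at s1 (0>-3); C4 at s1 (0>-9).
C3: no other strategy beats it everywhere (C1 at s2 (2>-8); C2 at s2 (2>-4); C4 at s1 (-3>-9)).
Nothing dominates C4: C1 at s2 (2>-8); C2 at s2 (2>-4); C3 at s2 (2=2).

none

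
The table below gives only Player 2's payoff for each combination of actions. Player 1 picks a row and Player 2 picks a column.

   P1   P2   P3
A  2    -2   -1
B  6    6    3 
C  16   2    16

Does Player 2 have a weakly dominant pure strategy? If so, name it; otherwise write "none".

P1

P1 vs P2: A: 2>-2, B: 6=6, C: 16>2.
P1 vs P3: A: 2>-1, B: 6>3, C: 16=16.
P1 is at least as good as every other strategy against every opponent action, so it is weakly dominant.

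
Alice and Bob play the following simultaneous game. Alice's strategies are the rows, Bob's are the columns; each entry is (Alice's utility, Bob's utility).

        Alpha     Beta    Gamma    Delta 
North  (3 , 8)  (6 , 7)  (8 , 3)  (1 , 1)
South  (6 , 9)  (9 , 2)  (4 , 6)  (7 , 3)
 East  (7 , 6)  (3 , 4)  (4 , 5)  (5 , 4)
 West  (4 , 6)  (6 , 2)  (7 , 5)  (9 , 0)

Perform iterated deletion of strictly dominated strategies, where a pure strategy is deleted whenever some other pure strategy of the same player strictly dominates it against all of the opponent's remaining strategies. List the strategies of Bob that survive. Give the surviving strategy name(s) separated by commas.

Alpha

Column Beta is eliminated: Alpha beats it against every remaining row (North: 8>7, South: 9>2, East: 6>4, West: 6>2).
For Bob, Alpha strictly dominates Gamma on the remaining rows (North: 8>3, South: 9>6, East: 6>5, West: 6>5); eliminate Gamma.
Row North is eliminated: South beats it against every remaining column (Alpha: 6>3, Delta: 7>1).
Column Delta is eliminated: Alpha beats it against every remaining row (South: 9>3, East: 6>4, West: 6>0).
Row South is eliminated: East beats it against every remaining column (Alpha: 7>6).
Row West is eliminated: East beats it against every remaining column (Alpha: 7>4).
Among the remaining strategies, none is strictly dominated by another pure strategy of the same player, so the elimination stops.
Surviving strategies — Alice: {East}; Bob: {Alpha}.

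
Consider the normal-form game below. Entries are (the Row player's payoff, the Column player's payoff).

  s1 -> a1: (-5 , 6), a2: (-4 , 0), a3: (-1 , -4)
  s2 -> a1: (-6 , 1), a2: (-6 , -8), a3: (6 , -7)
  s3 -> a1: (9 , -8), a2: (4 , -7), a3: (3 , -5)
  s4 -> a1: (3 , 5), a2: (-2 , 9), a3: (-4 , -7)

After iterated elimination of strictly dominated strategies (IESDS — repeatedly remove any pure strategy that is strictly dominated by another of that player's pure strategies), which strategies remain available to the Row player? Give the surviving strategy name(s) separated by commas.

s2, s3

Row s1 is eliminated: s3 beats it against every remaining column (a1: 9>-5, a2: 4>-4, a3: 3>-1).
For the Row player, s3 strictly dominates s4 on the remaining columns (a1: 9>3, a2: 4>-2, a3: 3>-4); eliminate s4.
The Column player's strategy a2 is strictly dominated by a3 (s2: -7>-8, s3: -5>-7) and is removed.
Among the remaining strategies, none is strictly dominated by another pure strategy of the same player, so the elimination stops.
Surviving strategies — the Row player: {s2, s3}; the Column player: {a1, a3}.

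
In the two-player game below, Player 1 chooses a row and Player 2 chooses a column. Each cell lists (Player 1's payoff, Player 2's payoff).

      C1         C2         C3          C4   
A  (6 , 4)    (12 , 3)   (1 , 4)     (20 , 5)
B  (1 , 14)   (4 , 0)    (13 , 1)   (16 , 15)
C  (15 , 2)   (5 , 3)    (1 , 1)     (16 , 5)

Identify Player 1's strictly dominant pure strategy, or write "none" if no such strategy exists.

none

A fails to dominate B at C3 (1<13).
B fails to dominate A at C1 (1<6).
C fails to dominate A at C2 (5<12).
No single strategy dominates all the others.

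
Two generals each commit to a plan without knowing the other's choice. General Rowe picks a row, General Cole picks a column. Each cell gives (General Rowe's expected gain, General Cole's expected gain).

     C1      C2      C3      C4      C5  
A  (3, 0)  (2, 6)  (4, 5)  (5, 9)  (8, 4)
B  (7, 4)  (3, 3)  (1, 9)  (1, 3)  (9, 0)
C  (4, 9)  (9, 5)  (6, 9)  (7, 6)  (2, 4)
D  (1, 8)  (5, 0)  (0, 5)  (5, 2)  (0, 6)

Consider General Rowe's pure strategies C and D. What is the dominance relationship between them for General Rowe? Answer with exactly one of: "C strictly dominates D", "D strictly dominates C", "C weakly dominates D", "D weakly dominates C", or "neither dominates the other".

Compare C to D across every action of General Cole: C1: 4>1, C2: 9>5, C3: 6>0, C4: 7>5, C5: 2>0.
Every comparison favours C, so C strictly dominates D.

C strictly dominates D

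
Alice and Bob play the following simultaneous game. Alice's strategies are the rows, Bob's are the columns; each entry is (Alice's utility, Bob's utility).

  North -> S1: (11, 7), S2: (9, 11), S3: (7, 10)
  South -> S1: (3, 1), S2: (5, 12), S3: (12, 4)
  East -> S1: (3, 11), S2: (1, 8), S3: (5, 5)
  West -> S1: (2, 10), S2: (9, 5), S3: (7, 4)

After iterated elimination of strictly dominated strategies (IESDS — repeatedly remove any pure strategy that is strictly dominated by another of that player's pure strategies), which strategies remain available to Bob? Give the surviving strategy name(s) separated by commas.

S1, S2

For Alice, North strictly dominates East on the remaining columns (S1: 11>3, S2: 9>1, S3: 7>5); eliminate East.
Column S3 is eliminated: S2 beats it against every remaining row (North: 11>10, South: 12>4, West: 5>4).
Alice's strategy South is strictly dominated by North (S1: 11>3, S2: 9>5) and is removed.
Among the remaining strategies, none is strictly dominated by another pure strategy of the same player, so the elimination stops.
Surviving strategies — Alice: {North, West}; Bob: {S1, S2}.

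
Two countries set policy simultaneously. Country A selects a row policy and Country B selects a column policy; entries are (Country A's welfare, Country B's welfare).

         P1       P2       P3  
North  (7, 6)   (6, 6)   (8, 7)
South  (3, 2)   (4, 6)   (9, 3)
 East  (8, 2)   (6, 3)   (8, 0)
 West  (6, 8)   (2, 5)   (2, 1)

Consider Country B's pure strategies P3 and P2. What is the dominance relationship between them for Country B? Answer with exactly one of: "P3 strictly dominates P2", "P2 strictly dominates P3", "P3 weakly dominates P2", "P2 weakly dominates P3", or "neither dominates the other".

P3's payoffs vs P2's, by Country A's action — North: 7>6, South: 3<6, East: 0<3, West: 1<5.
P3 does better at North but worse at South, East, West; neither strategy dominates the other.

neither dominates the other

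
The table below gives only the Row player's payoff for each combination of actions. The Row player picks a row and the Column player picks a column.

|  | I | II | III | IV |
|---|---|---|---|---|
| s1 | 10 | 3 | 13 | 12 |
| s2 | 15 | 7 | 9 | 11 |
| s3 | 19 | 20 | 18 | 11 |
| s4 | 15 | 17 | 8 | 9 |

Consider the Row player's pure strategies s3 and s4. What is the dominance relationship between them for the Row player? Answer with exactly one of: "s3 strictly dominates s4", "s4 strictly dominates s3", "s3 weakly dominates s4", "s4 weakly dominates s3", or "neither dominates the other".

Compare s3 to s4 across each choice by the Column player: I: 19>15, II: 20>17, III: 18>8, IV: 11>9.
s3 gives a strictly higher payoff against each choice by the Column player, so s3 strictly dominates s4.

s3 strictly dominates s4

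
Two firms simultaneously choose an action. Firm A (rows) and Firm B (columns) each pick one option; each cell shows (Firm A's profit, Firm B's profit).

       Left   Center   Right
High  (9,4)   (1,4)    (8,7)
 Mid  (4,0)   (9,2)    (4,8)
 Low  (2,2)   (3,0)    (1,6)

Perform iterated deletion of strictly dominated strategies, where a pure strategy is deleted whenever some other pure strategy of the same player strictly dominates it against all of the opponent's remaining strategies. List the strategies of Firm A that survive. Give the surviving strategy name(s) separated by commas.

High

Firm A's strategy Low is strictly dominated by Mid (Left: 4>2, Center: 9>3, Right: 4>1) and is removed.
Column Left is eliminated: Right beats it against every remaining row (High: 7>4, Mid: 8>0).
For Firm B, Right strictly dominates Center on the remaining rows (High: 7>4, Mid: 8>2); eliminate Center.
For Firm A, High strictly dominates Mid on the remaining columns (Right: 8>4); eliminate Mid.
Among the remaining strategies, none is strictly dominated by another pure strategy of the same player, so the elimination stops.
Surviving strategies — Firm A: {High}; Firm B: {Right}.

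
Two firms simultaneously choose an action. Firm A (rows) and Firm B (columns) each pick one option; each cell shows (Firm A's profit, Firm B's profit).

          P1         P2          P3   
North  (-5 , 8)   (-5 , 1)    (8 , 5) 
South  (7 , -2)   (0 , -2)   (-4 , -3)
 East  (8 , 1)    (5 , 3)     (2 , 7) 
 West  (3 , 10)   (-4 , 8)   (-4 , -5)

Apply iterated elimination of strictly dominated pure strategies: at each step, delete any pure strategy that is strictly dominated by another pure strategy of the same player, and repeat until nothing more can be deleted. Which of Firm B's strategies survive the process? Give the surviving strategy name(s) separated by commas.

Row South is eliminated: East beats it against every remaining column (P1: 8>7, P2: 5>0, P3: 2>-4).
Firm A's strategy West is strictly dominated by East (P1: 8>3, P2: 5>-4, P3: 2>-4) and is removed.
Column P2 is eliminated: P3 beats it against every remaining row (North: 5>1, East: 7>3).
Among the remaining strategies, none is strictly dominated by another pure strategy of the same player, so the elimination stops.
Surviving strategies — Firm A: {North, East}; Firm B: {P1, P3}.

P1, P3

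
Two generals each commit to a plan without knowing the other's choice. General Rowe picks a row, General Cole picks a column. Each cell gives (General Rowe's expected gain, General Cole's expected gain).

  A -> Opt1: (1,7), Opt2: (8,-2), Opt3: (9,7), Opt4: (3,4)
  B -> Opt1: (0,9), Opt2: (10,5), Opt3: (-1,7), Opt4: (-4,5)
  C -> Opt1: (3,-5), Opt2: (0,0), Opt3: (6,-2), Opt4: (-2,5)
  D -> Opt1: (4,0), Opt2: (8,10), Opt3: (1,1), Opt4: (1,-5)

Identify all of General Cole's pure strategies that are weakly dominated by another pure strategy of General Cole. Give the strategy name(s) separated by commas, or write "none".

Opt1 is not dominated — it holds its own against Opt2 at A (7>-2); Opt3 at B (9>7); Opt4 at A (7>4).
Opt2 is not dominated — it holds its own against Opt1 at C (0>-5); Opt3 at C (0>-2); Opt4 at D (10>-5).
Nothing dominates Opt3: Opt1 at C (-2>-5); Opt2 at A (7>-2); Opt4 at A (7>4).
Opt4: no other strategy beats it everywhere (Opt1 at C (5>-5); Opt2 at A (4>-2); Opt3 at C (5>-2)).

none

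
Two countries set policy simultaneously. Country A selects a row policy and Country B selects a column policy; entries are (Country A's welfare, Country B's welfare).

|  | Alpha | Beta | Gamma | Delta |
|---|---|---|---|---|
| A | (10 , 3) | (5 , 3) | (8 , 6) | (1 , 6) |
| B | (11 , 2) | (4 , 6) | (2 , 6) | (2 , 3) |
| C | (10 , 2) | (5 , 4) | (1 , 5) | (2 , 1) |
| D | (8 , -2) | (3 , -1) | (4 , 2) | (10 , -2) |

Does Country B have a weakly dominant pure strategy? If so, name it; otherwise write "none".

Gamma

Gamma vs Alpha: A: 6>3, B: 6>2, C: 5>2, D: 2>-2.
Gamma vs Beta: A: 6>3, B: 6=6, C: 5>4, D: 2>-1.
Gamma vs Delta: A: 6=6, B: 6>3, C: 5>1, D: 2>-2.
Gamma is at least as good as every other strategy against every opponent action, so it is weakly dominant.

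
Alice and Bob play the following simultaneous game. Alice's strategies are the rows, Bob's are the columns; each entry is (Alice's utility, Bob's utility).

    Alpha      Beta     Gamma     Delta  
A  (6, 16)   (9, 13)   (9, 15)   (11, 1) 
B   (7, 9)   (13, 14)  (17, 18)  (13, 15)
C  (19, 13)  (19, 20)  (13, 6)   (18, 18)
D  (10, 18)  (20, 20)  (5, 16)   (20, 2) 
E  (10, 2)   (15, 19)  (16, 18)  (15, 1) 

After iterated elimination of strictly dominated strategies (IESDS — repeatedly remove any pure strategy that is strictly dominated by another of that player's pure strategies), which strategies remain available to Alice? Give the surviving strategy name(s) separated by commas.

B, C, D, E

Row A is eliminated: B beats it against every remaining column (Alpha: 7>6, Beta: 13>9, Gamma: 17>9, Delta: 13>11).
For Bob, Beta strictly dominates Alpha on the remaining rows (B: 14>9, C: 20>13, D: 20>18, E: 19>2); eliminate Alpha.
Among the remaining strategies, none is strictly dominated by another pure strategy of the same player, so the elimination stops.
Surviving strategies — Alice: {B, C, D, E}; Bob: {Beta, Gamma, Delta}.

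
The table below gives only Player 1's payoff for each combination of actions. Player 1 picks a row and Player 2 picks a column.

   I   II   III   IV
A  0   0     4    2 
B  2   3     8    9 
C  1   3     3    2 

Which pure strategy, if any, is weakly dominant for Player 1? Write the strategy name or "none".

B

B vs A: I: 2>0, II: 3>0, III: 8>4, IV: 9>2.
B vs C: I: 2>1, II: 3=3, III: 8>3, IV: 9>2.
B is at least as good as every other strategy against every opponent action, so it is weakly dominant.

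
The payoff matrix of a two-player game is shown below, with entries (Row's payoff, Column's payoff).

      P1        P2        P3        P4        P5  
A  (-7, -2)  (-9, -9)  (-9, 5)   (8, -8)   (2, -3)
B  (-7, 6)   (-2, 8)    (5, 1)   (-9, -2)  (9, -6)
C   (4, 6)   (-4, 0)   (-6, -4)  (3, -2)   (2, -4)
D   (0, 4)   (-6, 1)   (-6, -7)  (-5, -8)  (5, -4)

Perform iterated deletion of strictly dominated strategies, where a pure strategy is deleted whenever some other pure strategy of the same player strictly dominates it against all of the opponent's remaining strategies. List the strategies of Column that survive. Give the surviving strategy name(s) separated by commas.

For Column, P1 strictly dominates P4 on the remaining rows (A: -2>-8, B: 6>-2, C: 6>-2, D: 4>-8); eliminate P4.
For Row, D strictly dominates A on the remaining columns (P1: 0>-7, P2: -6>-9, P3: -6>-9, P5: 5>2); eliminate A.
Column's strategy P3 is strictly dominated by P1 (B: 6>1, C: 6>-4, D: 4>-7) and is removed.
Column P5 is eliminated: P1 beats it against every remaining row (B: 6>-6, C: 6>-4, D: 4>-4).
Row D is eliminated: C beats it against every remaining column (P1: 4>0, P2: -4>-6).
Among the remaining strategies, none is strictly dominated by another pure strategy of the same player, so the elimination stops.
Surviving strategies — Row: {B, C}; Column: {P1, P2}.

P1, P2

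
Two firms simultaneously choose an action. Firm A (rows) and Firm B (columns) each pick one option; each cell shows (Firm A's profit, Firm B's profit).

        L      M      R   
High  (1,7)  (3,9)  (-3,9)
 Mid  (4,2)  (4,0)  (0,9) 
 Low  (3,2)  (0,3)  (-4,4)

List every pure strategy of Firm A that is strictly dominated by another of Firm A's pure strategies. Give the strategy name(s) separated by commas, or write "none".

High, Low

High is strictly dominated by Mid (L: 4>1, M: 4>3, R: 0>-3).
Mid: no other strategy beats it everywhere (High at L (4>1); Low at L (4>3)).
Low is strictly dominated by Mid (L: 4>3, M: 4>0, R: 0>-4).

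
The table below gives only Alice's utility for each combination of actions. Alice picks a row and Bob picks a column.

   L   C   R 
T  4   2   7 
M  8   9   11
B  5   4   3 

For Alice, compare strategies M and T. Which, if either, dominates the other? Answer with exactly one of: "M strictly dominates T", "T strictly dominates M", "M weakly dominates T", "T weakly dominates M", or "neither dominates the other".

Compare M to T across each opponent action: L: 8>4, C: 9>2, R: 11>7.
M gives a strictly higher payoff against each opponent action, so M strictly dominates T.

M strictly dominates T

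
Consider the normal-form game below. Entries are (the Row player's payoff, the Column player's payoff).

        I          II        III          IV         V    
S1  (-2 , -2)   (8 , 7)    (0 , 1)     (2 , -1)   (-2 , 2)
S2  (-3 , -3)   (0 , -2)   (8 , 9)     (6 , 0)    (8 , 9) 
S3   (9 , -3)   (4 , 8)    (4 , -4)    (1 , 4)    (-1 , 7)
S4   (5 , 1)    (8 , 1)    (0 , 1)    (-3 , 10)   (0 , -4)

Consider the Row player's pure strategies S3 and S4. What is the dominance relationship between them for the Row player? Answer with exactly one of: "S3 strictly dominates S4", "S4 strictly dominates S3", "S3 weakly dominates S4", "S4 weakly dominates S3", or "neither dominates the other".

neither dominates the other

S3's payoffs vs S4's, by the Column player's action — I: 9>5, II: 4<8, III: 4>0, IV: 1>-3, V: -1<0.
S3 does better at I, III, IV but worse at II, V; neither strategy dominates the other.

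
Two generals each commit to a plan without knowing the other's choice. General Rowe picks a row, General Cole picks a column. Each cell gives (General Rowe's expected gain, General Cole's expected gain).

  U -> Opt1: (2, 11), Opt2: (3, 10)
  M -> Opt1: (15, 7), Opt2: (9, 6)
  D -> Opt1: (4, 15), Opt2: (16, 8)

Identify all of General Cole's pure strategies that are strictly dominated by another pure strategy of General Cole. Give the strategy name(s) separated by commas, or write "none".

Nothing dominates Opt1: Opt2 at U (11>10).
Opt2 is strictly dominated by Opt1 (U: 11>10, M: 7>6, D: 15>8).

Opt2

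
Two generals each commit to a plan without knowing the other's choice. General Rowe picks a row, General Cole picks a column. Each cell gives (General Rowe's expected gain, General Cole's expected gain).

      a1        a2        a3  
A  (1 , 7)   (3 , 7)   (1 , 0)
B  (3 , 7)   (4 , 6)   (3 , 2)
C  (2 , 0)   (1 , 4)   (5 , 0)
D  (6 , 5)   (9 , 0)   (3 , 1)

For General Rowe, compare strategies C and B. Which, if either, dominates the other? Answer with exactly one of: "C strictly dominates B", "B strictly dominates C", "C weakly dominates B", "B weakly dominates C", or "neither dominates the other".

C's payoffs vs B's, by General Cole's action — a1: 2<3, a2: 1<4, a3: 5>3.
C does better at a3 but worse at a1, a2; neither strategy dominates the other.

neither dominates the other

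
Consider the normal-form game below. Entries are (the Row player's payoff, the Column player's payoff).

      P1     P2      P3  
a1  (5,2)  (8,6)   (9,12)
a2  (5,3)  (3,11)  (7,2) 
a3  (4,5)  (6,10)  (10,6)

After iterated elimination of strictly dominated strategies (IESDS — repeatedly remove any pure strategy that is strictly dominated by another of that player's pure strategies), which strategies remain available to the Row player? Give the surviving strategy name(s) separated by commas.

a1, a3

For the Column player, P2 strictly dominates P1 on the remaining rows (a1: 6>2, a2: 11>3, a3: 10>5); eliminate P1.
The Row player's strategy a2 is strictly dominated by a1 (P2: 8>3, P3: 9>7) and is removed.
Among the remaining strategies, none is strictly dominated by another pure strategy of the same player, so the elimination stops.
Surviving strategies — the Row player: {a1, a3}; the Column player: {P2, P3}.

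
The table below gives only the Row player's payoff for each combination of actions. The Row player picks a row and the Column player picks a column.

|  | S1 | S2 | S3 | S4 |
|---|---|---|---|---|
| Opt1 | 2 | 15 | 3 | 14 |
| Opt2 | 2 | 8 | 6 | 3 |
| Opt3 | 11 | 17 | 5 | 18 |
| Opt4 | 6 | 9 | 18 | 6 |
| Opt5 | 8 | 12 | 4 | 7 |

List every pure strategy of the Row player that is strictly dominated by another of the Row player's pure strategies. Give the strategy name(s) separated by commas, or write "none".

Opt1, Opt2, Opt5

Opt1: dominated, since Opt3 does at least as well everywhere (S1: 11>2, S2: 17>15, S3: 5>3, S4: 18>14).
Opt2: dominated, since Opt4 does at least as well everywhere (S1: 6>2, S2: 9>8, S3: 18>6, S4: 6>3).
Nothing dominates Opt3: Opt1 at S1 (11>2); Opt2 at S1 (11>2); Opt4 at S1 (11>6); Opt5 at S1 (11>8).
Opt4 is not dominated — it holds its own against Opt1 at S1 (6>2); Opt2 at S1 (6>2); Opt3 at S3 (18>5); Opt5 at S3 (18>4).
Opt3 strictly dominates Opt5 — S1: 11>8, S2: 17>12, S3: 5>4, S4: 18>7.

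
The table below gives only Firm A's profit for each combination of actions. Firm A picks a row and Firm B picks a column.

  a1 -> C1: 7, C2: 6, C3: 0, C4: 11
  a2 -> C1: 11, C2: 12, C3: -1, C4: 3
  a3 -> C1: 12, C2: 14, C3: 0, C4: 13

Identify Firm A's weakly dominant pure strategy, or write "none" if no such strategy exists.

a3 vs a1: C1: 12>7, C2: 14>6, C3: 0=0, C4: 13>11.
a3 vs a2: C1: 12>11, C2: 14>12, C3: 0>-1, C4: 13>3.
a3 is at least as good as every other strategy against every opponent action, so it is weakly dominant.

a3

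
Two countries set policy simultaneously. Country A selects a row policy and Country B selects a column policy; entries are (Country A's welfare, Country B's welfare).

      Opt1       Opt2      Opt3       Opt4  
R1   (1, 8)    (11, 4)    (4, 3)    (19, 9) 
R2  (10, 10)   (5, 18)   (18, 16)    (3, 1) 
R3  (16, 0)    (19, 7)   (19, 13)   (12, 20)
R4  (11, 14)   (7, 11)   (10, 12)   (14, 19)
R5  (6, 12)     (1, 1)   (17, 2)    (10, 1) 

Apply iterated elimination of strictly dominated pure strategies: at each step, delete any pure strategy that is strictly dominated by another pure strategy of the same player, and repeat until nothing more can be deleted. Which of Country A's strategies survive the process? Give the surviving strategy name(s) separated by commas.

R1

Country A's strategy R2 is strictly dominated by R3 (Opt1: 16>10, Opt2: 19>5, Opt3: 19>18, Opt4: 12>3) and is removed.
Country A's strategy R5 is strictly dominated by R3 (Opt1: 16>6, Opt2: 19>1, Opt3: 19>17, Opt4: 12>10) and is removed.
Column Opt1 is eliminated: Opt4 beats it against every remaining row (R1: 9>8, R3: 20>0, R4: 19>14).
Country B's strategy Opt2 is strictly dominated by Opt4 (R1: 9>4, R3: 20>7, R4: 19>11) and is removed.
Column Opt3 is eliminated: Opt4 beats it against every remaining row (R1: 9>3, R3: 20>13, R4: 19>12).
Row R3 is eliminated: R1 beats it against every remaining column (Opt4: 19>12).
For Country A, R1 strictly dominates R4 on the remaining columns (Opt4: 19>14); eliminate R4.
Among the remaining strategies, none is strictly dominated by another pure strategy of the same player, so the elimination stops.
Surviving strategies — Country A: {R1}; Country B: {Opt4}.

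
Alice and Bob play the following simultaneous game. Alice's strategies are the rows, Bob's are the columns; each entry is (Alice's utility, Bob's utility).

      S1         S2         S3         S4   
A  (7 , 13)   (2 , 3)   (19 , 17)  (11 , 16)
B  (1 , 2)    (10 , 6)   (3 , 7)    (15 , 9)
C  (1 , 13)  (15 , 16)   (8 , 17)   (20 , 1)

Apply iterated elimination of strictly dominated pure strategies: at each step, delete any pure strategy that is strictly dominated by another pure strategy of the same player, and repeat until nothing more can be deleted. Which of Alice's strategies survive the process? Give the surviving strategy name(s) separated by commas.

A

Bob's strategy S1 is strictly dominated by S3 (A: 17>13, B: 7>2, C: 17>13) and is removed.
Alice's strategy B is strictly dominated by C (S2: 15>10, S3: 8>3, S4: 20>15) and is removed.
For Bob, S3 strictly dominates S2 on the remaining rows (A: 17>3, C: 17>16); eliminate S2.
Column S4 is eliminated: S3 beats it against every remaining row (A: 17>16, C: 17>1).
For Alice, A strictly dominates C on the remaining columns (S3: 19>8); eliminate C.
Among the remaining strategies, none is strictly dominated by another pure strategy of the same player, so the elimination stops.
Surviving strategies — Alice: {A}; Bob: {S3}.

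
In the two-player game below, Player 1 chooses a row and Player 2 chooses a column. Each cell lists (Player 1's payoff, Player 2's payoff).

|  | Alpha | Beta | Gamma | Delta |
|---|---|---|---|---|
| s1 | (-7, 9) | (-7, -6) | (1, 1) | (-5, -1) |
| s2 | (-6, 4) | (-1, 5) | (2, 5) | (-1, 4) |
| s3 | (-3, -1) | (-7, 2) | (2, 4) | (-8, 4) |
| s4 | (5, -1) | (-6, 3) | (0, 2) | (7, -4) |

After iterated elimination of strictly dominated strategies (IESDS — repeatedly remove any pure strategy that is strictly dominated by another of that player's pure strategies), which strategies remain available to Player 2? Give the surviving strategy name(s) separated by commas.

Row s1 is eliminated: s2 beats it against every remaining column (Alpha: -6>-7, Beta: -1>-7, Gamma: 2>1, Delta: -1>-5).
Column Alpha is eliminated: Beta beats it against every remaining row (s2: 5>4, s3: 2>-1, s4: 3>-1).
Among the remaining strategies, none is strictly dominated by another pure strategy of the same player, so the elimination stops.
Surviving strategies — Player 1: {s2, s3, s4}; Player 2: {Beta, Gamma, Delta}.

Beta, Gamma, Delta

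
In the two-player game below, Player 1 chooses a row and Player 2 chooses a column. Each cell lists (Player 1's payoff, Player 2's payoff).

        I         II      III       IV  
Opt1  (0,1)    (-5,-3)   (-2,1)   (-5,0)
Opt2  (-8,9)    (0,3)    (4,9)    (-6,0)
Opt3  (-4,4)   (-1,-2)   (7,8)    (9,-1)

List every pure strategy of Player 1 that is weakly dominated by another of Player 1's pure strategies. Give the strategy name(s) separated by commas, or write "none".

none

Opt1 is not dominated — it holds its own against Opt2 at I (0>-8); Opt3 at I (0>-4).
Nothing dominates Opt2: Opt1 at II (0>-5); Opt3 at II (0>-1).
Opt3 is not dominated — it holds its own against Opt1 at II (-1>-5); Opt2 at I (-4>-8).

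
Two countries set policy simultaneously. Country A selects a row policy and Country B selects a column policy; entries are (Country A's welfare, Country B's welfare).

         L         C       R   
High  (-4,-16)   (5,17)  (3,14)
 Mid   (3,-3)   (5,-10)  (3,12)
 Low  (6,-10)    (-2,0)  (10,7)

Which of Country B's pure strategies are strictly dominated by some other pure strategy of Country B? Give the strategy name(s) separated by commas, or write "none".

L

R strictly dominates L — High: 14>-16, Mid: 12>-3, Low: 7>-10.
Nothing dominates C: L at High (17>-16); R at High (17>14).
Nothing dominates R: L at High (14>-16); C at Mid (12>-10).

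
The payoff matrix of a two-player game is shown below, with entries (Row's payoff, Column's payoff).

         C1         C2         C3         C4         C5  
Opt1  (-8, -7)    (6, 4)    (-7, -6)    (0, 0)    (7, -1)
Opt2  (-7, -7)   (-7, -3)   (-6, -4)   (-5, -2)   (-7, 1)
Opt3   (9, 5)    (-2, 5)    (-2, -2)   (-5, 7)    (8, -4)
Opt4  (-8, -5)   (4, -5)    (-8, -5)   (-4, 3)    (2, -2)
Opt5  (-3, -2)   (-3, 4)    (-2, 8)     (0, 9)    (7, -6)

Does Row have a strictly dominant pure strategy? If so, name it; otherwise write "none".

Opt1 fails to dominate Opt2 at C1 (-8<-7).
Opt2 fails to dominate Opt1 at C2 (-7<6).
Opt3 fails to dominate Opt1 at C2 (-2<6).
Opt4 fails to dominate Opt1 at C1 (-8=-8).
Opt5 fails to dominate Opt1 at C2 (-3<6).
No single strategy dominates all the others.

none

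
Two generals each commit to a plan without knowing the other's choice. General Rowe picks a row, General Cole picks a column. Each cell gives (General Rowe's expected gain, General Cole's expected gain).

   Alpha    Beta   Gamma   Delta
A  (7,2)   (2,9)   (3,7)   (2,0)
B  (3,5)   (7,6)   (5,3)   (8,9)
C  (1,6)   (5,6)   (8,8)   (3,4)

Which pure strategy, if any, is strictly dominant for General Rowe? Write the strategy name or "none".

none

A fails to dominate B at Beta (2<7).
B fails to dominate A at Alpha (3<7).
C fails to dominate A at Alpha (1<7).
No single strategy dominates all the others.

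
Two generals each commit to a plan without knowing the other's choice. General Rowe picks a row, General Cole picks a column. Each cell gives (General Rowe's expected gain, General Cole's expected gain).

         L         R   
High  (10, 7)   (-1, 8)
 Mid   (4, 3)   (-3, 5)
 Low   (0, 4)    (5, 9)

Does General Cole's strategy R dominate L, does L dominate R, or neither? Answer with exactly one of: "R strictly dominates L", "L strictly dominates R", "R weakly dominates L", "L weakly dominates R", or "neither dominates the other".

R strictly dominates L

Compare R to L across every action of General Rowe: High: 8>7, Mid: 5>3, Low: 9>4.
R gives a strictly higher payoff against every action of General Rowe, so R strictly dominates L.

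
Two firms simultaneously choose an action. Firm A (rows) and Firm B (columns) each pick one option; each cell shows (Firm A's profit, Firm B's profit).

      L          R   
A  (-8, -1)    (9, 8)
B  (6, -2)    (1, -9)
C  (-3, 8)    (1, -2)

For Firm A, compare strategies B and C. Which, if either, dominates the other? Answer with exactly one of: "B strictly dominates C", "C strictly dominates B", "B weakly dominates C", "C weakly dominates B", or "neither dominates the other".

B weakly dominates C

B's payoffs vs C's, by Firm B's action — L: 6>-3, R: 1=1.
B is at least as good everywhere and strictly better somewhere (tied only at R), so B weakly but not strictly dominates C.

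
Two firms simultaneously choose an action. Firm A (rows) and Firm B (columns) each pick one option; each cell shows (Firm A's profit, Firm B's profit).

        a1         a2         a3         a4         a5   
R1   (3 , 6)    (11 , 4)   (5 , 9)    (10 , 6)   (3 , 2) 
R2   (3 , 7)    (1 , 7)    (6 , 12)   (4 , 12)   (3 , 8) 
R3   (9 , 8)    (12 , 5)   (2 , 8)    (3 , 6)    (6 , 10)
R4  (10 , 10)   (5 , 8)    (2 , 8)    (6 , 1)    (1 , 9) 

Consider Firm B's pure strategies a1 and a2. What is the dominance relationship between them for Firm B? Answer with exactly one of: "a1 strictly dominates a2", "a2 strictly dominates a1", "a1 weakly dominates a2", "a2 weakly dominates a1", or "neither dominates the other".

a1 weakly dominates a2

Compare a1 to a2 across every action of Firm A: R1: 6>4, R2: 7=7, R3: 8>5, R4: 10>8.
a1 is at least as good everywhere and strictly better somewhere (tied only at R2), so a1 weakly but not strictly dominates a2.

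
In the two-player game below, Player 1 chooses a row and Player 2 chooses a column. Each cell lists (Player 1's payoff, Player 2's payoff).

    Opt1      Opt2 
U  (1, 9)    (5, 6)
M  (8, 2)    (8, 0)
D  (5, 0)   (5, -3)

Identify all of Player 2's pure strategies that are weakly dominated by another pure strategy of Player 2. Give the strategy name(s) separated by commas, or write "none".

Nothing dominates Opt1: Opt2 at U (9>6).
Opt2: dominated, since Opt1 does at least as well everywhere (U: 9>6, M: 2>0, D: 0>-3).

Opt2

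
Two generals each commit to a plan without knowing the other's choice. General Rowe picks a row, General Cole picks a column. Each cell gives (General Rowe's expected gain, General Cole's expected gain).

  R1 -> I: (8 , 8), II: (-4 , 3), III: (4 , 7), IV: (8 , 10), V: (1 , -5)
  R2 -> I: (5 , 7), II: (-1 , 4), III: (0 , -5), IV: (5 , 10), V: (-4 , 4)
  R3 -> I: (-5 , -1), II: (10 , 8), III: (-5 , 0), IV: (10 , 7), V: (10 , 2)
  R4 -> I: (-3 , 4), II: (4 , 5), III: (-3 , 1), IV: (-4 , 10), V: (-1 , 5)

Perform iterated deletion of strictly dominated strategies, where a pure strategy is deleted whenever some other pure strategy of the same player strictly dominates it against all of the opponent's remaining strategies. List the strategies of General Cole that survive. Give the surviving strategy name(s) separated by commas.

For General Cole, IV strictly dominates I on the remaining rows (R1: 10>8, R2: 10>7, R3: 7>-1, R4: 10>4); eliminate I.
For General Cole, IV strictly dominates III on the remaining rows (R1: 10>7, R2: 10>-5, R3: 7>0, R4: 10>1); eliminate III.
General Rowe's strategy R1 is strictly dominated by R3 (II: 10>-4, IV: 10>8, V: 10>1) and is removed.
For General Rowe, R3 strictly dominates R2 on the remaining columns (II: 10>-1, IV: 10>5, V: 10>-4); eliminate R2.
For General Rowe, R3 strictly dominates R4 on the remaining columns (II: 10>4, IV: 10>-4, V: 10>-1); eliminate R4.
For General Cole, II strictly dominates IV on the remaining rows (R3: 8>7); eliminate IV.
For General Cole, II strictly dominates V on the remaining rows (R3: 8>2); eliminate V.
Among the remaining strategies, none is strictly dominated by another pure strategy of the same player, so the elimination stops.
Surviving strategies — General Rowe: {R3}; General Cole: {II}.

II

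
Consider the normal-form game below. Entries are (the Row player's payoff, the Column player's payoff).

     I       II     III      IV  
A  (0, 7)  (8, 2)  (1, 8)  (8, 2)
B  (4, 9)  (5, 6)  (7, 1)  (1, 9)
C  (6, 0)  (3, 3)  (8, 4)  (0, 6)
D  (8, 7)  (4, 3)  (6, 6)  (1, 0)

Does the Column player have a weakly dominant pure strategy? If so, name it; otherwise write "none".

none

I fails to dominate II at C (0<3).
II fails to dominate I at A (2<7).
III fails to dominate I at B (1<9).
IV fails to dominate I at A (2<7).
No single strategy dominates all the others.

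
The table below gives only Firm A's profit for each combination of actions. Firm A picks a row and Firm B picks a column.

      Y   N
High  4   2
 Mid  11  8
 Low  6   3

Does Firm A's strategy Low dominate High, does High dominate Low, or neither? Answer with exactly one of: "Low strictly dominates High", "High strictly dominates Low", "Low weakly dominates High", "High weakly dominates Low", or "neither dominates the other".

Low's payoffs vs High's, by Firm B's action — Y: 6>4, N: 3>2.
Every comparison favours Low, so Low strictly dominates High.

Low strictly dominates High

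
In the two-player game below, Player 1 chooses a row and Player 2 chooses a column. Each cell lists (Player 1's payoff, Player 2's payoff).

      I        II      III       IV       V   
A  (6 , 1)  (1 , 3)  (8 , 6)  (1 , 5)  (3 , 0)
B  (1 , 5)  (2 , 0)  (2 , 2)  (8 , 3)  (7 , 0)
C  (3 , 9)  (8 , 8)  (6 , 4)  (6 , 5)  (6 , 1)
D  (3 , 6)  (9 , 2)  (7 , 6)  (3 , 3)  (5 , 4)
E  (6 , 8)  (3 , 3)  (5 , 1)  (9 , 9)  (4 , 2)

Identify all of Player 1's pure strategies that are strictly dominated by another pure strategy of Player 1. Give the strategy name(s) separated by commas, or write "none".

none

A: no other strategy beats it everywhere (B at I (6>1); C at I (6>3); D at I (6>3); E at I (6=6)).
B is not dominated — it holds its own against A at II (2>1); C at IV (8>6); D at IV (8>3); E at V (7>4).
C: no other strategy beats it everywhere (A at II (8>1); B at I (3>1); D at I (3=3); E at II (8>3)).
Nothing dominates D: A at II (9>1); B at I (3>1); C at I (3=3); E at II (9>3).
E is not dominated — it holds its own against A at I (6=6); B at I (6>1); C at I (6>3); D at I (6>3).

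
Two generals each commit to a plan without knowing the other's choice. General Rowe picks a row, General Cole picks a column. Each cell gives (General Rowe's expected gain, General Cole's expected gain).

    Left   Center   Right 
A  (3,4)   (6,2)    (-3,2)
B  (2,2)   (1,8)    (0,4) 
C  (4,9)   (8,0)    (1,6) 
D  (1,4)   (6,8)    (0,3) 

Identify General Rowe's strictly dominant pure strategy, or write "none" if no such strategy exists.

C vs A: Left: 4>3, Center: 8>6, Right: 1>-3.
C vs B: Left: 4>2, Center: 8>1, Right: 1>0.
C vs D: Left: 4>1, Center: 8>6, Right: 1>0.
C strictly beats every other strategy against every opponent action, so it is strictly dominant.

C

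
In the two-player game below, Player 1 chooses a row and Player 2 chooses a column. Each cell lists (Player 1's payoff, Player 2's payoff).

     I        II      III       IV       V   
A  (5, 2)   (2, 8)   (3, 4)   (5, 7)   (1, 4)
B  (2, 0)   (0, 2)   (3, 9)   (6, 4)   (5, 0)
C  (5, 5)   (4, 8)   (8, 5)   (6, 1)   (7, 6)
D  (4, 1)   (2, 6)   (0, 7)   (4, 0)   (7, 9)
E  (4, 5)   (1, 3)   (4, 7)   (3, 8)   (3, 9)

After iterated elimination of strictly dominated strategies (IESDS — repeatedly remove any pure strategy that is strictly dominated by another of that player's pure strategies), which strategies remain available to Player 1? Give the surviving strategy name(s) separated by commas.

C, D

Player 1's strategy E is strictly dominated by C (I: 5>4, II: 4>1, III: 8>4, IV: 6>3, V: 7>3) and is removed.
Player 2's strategy I is strictly dominated by II (A: 8>2, B: 2>0, C: 8>5, D: 6>1) and is removed.
Row A is eliminated: C beats it against every remaining column (II: 4>2, III: 8>3, IV: 6>5, V: 7>1).
Column IV is eliminated: III beats it against every remaining row (B: 9>4, C: 5>1, D: 7>0).
For Player 1, C strictly dominates B on the remaining columns (II: 4>0, III: 8>3, V: 7>5); eliminate B.
For Player 2, V strictly dominates III on the remaining rows (C: 6>5, D: 9>7); eliminate III.
Among the remaining strategies, none is strictly dominated by another pure strategy of the same player, so the elimination stops.
Surviving strategies — Player 1: {C, D}; Player 2: {II, V}.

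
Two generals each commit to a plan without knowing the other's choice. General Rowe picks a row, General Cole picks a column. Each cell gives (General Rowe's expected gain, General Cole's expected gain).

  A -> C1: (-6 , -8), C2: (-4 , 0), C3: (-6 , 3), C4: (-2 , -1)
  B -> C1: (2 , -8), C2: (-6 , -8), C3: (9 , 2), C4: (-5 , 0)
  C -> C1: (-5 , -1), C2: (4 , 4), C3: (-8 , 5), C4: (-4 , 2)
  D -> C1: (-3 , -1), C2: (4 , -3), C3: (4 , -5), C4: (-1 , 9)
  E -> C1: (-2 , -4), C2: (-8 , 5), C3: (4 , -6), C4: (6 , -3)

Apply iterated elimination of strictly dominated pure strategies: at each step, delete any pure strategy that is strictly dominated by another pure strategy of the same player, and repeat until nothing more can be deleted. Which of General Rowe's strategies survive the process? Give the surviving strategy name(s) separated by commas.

B, C, D, E

General Rowe's strategy A is strictly dominated by D (C1: -3>-6, C2: 4>-4, C3: 4>-6, C4: -1>-2) and is removed.
General Cole's strategy C1 is strictly dominated by C4 (B: 0>-8, C: 2>-1, D: 9>-1, E: -3>-4) and is removed.
Among the remaining strategies, none is strictly dominated by another pure strategy of the same player, so the elimination stops.
Surviving strategies — General Rowe: {B, C, D, E}; General Cole: {C2, C3, C4}.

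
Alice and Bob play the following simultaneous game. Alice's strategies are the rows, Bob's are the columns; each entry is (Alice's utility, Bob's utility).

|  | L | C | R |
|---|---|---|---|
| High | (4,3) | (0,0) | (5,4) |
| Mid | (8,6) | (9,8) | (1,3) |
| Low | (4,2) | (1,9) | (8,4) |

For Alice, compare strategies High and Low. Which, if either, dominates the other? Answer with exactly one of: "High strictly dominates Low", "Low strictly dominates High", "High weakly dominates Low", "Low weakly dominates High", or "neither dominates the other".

Low weakly dominates High

High's payoffs vs Low's, by Bob's action — L: 4=4, C: 0<1, R: 5<8.
Low is at least as good everywhere and strictly better somewhere (tied at L), so Low weakly dominates High.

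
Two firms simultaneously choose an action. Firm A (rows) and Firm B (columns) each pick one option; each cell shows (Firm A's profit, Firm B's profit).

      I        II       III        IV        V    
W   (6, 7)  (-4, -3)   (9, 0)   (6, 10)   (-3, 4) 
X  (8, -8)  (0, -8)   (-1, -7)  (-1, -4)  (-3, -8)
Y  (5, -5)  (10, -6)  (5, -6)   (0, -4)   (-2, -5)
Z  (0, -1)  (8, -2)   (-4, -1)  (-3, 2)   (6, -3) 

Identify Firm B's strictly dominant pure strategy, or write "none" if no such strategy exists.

IV

IV vs I: W: 10>7, X: -4>-8, Y: -4>-5, Z: 2>-1.
IV vs II: W: 10>-3, X: -4>-8, Y: -4>-6, Z: 2>-2.
IV vs III: W: 10>0, X: -4>-7, Y: -4>-6, Z: 2>-1.
IV vs V: W: 10>4, X: -4>-8, Y: -4>-5, Z: 2>-3.
IV strictly beats every other strategy against every opponent action, so it is strictly dominant.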